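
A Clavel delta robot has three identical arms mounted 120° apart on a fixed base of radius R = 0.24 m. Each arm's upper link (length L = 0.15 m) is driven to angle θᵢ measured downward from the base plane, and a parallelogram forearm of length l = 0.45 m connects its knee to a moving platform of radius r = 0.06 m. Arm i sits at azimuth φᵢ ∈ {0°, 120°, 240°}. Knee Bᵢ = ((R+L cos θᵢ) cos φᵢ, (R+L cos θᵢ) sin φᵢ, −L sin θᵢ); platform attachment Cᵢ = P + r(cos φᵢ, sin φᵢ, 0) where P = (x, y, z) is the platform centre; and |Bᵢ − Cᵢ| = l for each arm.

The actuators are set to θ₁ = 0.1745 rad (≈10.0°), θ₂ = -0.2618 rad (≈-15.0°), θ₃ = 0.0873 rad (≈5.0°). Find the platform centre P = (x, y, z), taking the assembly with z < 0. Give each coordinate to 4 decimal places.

φ1=0.0°: virtual centre (0.3277, 0.0000, -0.0260), radius l
φ2=120.0°: virtual centre (-0.1624, 0.2814, 0.0388), radius l
φ3=240.0°: virtual centre (-0.1647, -0.2853, -0.0131), radius l
subtract pairs → two planes through P
[-0.9803 0.5627 0.1297]·P = -0.0010;  [-0.9849 -0.5706 0.0259]·P = 0.0006
det = 1.1136;  x = 0.0002+0.0796z,  y = -0.0014+-0.0919z
sphere 1 gives Az²+Bz+C=0 with A=1.0148, B=0.0002, C=-0.0946;  B²−4AC=0.3838;  roots -0.3054, 0.3051;  negative root z = -0.3054
x = -0.0241, y = 0.0266

(-0.0241, 0.0266, -0.3054)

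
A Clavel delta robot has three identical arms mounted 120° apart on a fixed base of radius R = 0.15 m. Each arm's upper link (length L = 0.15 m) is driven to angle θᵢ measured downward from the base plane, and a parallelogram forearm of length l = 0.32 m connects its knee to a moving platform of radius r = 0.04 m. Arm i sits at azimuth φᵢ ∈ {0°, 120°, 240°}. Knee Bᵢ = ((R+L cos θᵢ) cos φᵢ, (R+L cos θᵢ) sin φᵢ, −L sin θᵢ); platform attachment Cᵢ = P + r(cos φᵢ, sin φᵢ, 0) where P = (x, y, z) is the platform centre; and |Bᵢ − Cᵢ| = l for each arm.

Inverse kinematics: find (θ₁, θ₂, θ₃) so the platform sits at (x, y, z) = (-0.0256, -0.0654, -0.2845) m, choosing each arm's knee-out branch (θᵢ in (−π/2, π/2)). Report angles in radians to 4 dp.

θ₁ = 0.6982, θ₂ = 0.7854, θ₃ = 0.1741

arm 1 (φ=0.0°): x'=-0.0256, y'=-0.0654
  A cos θ + B sin θ = C:  0.1356·cos θ + -0.2845·sin θ = -0.0790
  √(A²+B²)=0.3152;  θ1 = -1.1260+1.8242 ≈ 0.6982
φ2=120.0° → target in arm frame (-0.0438, 0.0549)
  A cos θ + B sin θ = C:  0.1538·cos θ + -0.2845·sin θ = -0.0924
  θ2 = atan2(B,A) + arccos(C/0.3234) = 0.7854
rotate P by −φ3: (0.0694, 0.0105, -0.2845)
  A=0.0406, B=-0.2845, C=(l²−L²−A²−y'²−z²)/(2L)=-0.0093
  √(A²+B²)=0.2874;  θ3 = -1.4292+1.6032 ≈ 0.1741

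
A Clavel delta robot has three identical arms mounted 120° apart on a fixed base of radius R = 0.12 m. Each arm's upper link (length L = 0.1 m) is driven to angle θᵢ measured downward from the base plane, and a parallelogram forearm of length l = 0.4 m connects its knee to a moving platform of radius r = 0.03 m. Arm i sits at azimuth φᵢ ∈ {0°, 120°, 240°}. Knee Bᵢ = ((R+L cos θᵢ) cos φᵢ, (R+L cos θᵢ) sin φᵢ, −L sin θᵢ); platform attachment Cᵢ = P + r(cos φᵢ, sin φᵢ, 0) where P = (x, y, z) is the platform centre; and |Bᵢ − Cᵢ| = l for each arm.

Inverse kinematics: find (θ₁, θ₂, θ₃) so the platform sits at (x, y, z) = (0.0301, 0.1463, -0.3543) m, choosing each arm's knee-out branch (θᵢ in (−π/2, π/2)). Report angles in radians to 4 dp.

φ1=0.0° → target in arm frame (0.0301, 0.1463)
  A cos θ + B sin θ = C:  0.0599·cos θ + -0.3543·sin θ = -0.0026
  √(A²+B²)=0.3593;  θ1 = -1.4033+1.5780 ≈ 0.1747
φ2=120.0° → target in arm frame (0.1116, -0.0992)
  A cos θ + B sin θ = C:  -0.0216·cos θ + -0.3543·sin θ = 0.0708
  θ2 = atan2(B,A) + arccos(C/0.3550) = -0.2618
rotate P by −φ3: (-0.1417, -0.0471, -0.3543)
  e−x'=0.2317;  (l²−L²−(e−x')²−y'²−z²)/2L = -0.1573
  √(A²+B²)=0.4234;  θ3 = -0.9915+1.9514 ≈ 0.9598

θ₁ = 0.1747, θ₂ = -0.2618, θ₃ = 0.9598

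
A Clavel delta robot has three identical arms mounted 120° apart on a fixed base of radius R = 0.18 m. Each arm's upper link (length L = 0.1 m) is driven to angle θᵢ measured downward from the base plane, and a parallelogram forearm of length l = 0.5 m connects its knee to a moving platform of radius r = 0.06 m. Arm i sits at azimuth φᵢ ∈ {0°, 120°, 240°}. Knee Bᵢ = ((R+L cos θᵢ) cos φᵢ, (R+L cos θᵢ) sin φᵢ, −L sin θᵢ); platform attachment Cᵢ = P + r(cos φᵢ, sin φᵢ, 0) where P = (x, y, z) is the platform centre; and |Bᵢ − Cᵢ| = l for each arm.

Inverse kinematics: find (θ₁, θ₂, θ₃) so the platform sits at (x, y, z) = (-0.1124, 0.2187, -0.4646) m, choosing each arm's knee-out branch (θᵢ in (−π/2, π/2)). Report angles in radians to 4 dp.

φ1=0.0° → target in arm frame (-0.1124, 0.2187)
  A=0.2324, B=-0.4646, C=(l²−L²−A²−y'²−z²)/(2L)=-0.3885
  √(A²+B²)=0.5195;  θ1 = -1.1070+2.4155 ≈ 1.3085
rotate P by −φ2: (0.2456, -0.0120, -0.4646)
  A=-0.1256, B=-0.4646, C=(l²−L²−A²−y'²−z²)/(2L)=0.0411
  θ2 = atan2(B,A) + arccos(C/0.4813) = -0.3496
rotate P by −φ3: (-0.1332, -0.2067, -0.4646)
  A=0.2532, B=-0.4646, C=(l²−L²−A²−y'²−z²)/(2L)=-0.4134
  √(A²+B²)=0.5291;  θ3 = -1.0718+2.4676 ≈ 1.3958

θ₁ = 1.3085, θ₂ = -0.3496, θ₃ = 1.3958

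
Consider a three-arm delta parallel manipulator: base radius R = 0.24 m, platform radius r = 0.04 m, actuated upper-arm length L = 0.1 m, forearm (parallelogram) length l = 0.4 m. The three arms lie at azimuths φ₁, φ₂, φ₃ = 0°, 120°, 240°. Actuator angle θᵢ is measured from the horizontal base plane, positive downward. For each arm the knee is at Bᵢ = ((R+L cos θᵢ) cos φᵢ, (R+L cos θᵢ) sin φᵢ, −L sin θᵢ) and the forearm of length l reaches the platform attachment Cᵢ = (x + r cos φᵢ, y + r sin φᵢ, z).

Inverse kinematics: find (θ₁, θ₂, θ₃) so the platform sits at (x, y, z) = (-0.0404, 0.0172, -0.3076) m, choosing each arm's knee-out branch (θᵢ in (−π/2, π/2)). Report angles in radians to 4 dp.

φ1=0.0° → target in arm frame (-0.0404, 0.0172)
  A cos θ + B sin θ = C:  0.2404·cos θ + -0.3076·sin θ = -0.0135
  γ=atan2(-0.3076,0.2404)=-0.9074;  ψ=arccos(-0.0347)=1.6055;  θ1=γ+ψ≈0.6980
arm 2 (φ=120.0°): x'=0.0351, y'=0.0264
  A cos θ + B sin θ = C:  0.1649·cos θ + -0.3076·sin θ = 0.1375
  γ=atan2(-0.3076,0.1649)=-1.0787;  ψ=arccos(0.3939)=1.1660;  θ2=γ+ψ≈0.0873
rotate P by −φ3: (0.0053, -0.0436, -0.3076)
  A=0.1947, B=-0.3076, C=(l²−L²−A²−y'²−z²)/(2L)=0.0779
  √(A²+B²)=0.3640;  θ3 = -1.0065+1.3552 ≈ 0.3487

θ₁ = 0.6980, θ₂ = 0.0873, θ₃ = 0.3487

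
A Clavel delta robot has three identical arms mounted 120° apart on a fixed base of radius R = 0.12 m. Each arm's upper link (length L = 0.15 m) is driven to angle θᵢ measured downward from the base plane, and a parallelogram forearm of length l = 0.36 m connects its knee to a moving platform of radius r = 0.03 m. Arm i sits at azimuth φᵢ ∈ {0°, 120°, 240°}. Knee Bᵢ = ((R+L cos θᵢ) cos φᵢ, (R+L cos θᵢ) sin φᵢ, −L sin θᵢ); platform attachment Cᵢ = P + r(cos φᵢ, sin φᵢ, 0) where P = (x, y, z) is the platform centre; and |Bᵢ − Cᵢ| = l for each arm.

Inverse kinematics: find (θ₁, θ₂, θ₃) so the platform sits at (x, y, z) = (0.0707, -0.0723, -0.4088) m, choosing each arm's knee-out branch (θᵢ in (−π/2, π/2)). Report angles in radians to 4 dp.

φ1=0.0° → target in arm frame (0.0707, -0.0723)
  A=0.0193, B=-0.4088, C=(l²−L²−A²−y'²−z²)/(2L)=-0.2187
  γ=atan2(-0.4088,0.0193)=-1.5236;  ψ=arccos(-0.5344)=2.1346;  θ1=γ+ψ≈0.6110
φ2=120.0° → target in arm frame (-0.0980, -0.0251)
  A=0.1880, B=-0.4088, C=(l²−L²−A²−y'²−z²)/(2L)=-0.3199
  γ=atan2(-0.4088,0.1880)=-1.1398;  ψ=arccos(-0.7110)=2.3618;  θ2=γ+ψ≈1.2219
arm 3 (φ=240.0°): x'=0.0273, y'=0.0974
  e−x'=0.0627;  (l²−L²−(e−x')²−y'²−z²)/2L = -0.2448
  θ3 = atan2(B,A) + arccos(C/0.4136) = 0.7856

θ₁ = 0.6110, θ₂ = 1.2219, θ₃ = 0.7856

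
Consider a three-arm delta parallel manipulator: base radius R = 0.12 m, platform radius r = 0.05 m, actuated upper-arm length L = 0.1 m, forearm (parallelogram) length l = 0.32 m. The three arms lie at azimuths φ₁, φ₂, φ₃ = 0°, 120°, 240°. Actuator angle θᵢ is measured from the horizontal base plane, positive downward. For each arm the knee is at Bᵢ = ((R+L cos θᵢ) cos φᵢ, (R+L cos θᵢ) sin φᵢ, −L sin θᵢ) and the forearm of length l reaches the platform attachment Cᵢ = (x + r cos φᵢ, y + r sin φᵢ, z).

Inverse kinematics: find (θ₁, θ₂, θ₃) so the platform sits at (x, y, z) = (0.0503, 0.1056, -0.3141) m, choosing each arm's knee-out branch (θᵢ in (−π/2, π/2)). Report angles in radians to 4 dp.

θ₁ = 0.3493, θ₂ = 0.2620, θ₃ = 1.1345

arm 1 (φ=0.0°): x'=0.0503, y'=0.1056
  e−x'=0.0197;  (l²−L²−(e−x')²−y'²−z²)/2L = -0.0890
  √(A²+B²)=0.3147;  θ1 = -1.5082+1.8575 ≈ 0.3493
arm 2 (φ=120.0°): x'=0.0663, y'=-0.0964
  A cos θ + B sin θ = C:  0.0037·cos θ + -0.3141·sin θ = -0.0778
  θ2 = atan2(B,A) + arccos(C/0.3141) = 0.2620
φ3=240.0° → target in arm frame (-0.1166, -0.0092)
  e−x'=0.1866;  (l²−L²−(e−x')²−y'²−z²)/2L = -0.2058
  θ3 = atan2(B,A) + arccos(C/0.3653) = 1.1345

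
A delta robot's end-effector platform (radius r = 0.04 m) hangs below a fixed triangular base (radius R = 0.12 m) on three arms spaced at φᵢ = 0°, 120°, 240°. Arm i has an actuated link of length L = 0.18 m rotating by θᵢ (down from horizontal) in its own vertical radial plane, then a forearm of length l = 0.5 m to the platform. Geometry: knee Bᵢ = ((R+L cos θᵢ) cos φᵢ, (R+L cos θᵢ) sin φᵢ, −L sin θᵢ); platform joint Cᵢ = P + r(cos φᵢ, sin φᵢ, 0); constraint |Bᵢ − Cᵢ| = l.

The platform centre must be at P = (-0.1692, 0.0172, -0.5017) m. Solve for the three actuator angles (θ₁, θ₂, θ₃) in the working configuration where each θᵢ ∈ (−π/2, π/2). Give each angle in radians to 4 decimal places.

arm 1 (φ=0.0°): x'=-0.1692, y'=0.0172
  A=0.2492, B=-0.5017, C=(l²−L²−A²−y'²−z²)/(2L)=-0.2681
  γ=atan2(-0.5017,0.2492)=-1.1098;  ψ=arccos(-0.4785)=2.0698;  θ1=γ+ψ≈0.9600
φ2=120.0° → target in arm frame (0.0995, 0.1379)
  A cos θ + B sin θ = C:  -0.0195·cos θ + -0.5017·sin θ = -0.1486
  θ2 = atan2(B,A) + arccos(C/0.5021) = 0.2617
arm 3 (φ=240.0°): x'=0.0697, y'=-0.1551
  A cos θ + B sin θ = C:  0.0103·cos θ + -0.5017·sin θ = -0.1619
  θ3 = atan2(B,A) + arccos(C/0.5018) = 0.3490

θ₁ = 0.9600, θ₂ = 0.2617, θ₃ = 0.3490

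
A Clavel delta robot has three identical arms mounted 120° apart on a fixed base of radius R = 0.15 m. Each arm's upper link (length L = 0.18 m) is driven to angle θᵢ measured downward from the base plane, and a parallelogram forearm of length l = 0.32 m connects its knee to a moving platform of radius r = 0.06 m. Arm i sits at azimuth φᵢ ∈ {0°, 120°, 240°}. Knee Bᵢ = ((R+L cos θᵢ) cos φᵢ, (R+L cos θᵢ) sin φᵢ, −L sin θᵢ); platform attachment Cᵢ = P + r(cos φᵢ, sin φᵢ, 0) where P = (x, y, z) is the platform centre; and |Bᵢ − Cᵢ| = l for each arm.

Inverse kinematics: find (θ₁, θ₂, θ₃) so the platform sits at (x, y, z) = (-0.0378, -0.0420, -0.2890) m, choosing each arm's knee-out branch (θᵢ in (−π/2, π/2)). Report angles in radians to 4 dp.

arm 1 (φ=0.0°): x'=-0.0378, y'=-0.0420
  A cos θ + B sin θ = C:  0.1278·cos θ + -0.2890·sin θ = -0.0878
  θ1 = atan2(B,A) + arccos(C/0.3160) = 0.6980
rotate P by −φ2: (-0.0175, 0.0537, -0.2890)
  A=0.1075, B=-0.2890, C=(l²−L²−A²−y'²−z²)/(2L)=-0.0777
  √(A²+B²)=0.3083;  θ2 = -1.2148+1.8254 ≈ 0.6107
arm 3 (φ=240.0°): x'=0.0553, y'=-0.0117
  A=0.0347, B=-0.2890, C=(l²−L²−A²−y'²−z²)/(2L)=-0.0413
  γ=atan2(-0.2890,0.0347)=-1.4512;  ψ=arccos(-0.1419)=1.7131;  θ3=γ+ψ≈0.2619

θ₁ = 0.6980, θ₂ = 0.6107, θ₃ = 0.2619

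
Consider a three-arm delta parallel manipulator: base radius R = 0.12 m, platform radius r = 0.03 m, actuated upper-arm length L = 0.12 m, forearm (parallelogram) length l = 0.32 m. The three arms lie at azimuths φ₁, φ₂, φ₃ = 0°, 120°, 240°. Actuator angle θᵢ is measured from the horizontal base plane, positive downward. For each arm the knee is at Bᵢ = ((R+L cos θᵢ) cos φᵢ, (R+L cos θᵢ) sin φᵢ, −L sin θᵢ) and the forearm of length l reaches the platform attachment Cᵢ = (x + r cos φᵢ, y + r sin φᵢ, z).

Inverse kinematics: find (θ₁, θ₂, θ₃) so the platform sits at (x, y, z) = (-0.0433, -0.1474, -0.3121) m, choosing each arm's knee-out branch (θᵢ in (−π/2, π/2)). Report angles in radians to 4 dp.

θ₁ = 1.0476, θ₂ = 1.3092, θ₃ = 0.0000

rotate P by −φ1: (-0.0433, -0.1474, -0.3121)
  e−x'=0.1333;  (l²−L²−(e−x')²−y'²−z²)/2L = -0.2038
  √(A²+B²)=0.3394;  θ1 = -1.1671+2.2148 ≈ 1.0476
φ2=120.0° → target in arm frame (-0.1060, 0.1112)
  A cos θ + B sin θ = C:  0.1960·cos θ + -0.3121·sin θ = -0.2508
  θ2 = atan2(B,A) + arccos(C/0.3685) = 1.3092
φ3=240.0° → target in arm frame (0.1493, 0.0362)
  e−x'=-0.0593;  (l²−L²−(e−x')²−y'²−z²)/2L = -0.0593
  γ=atan2(-0.3121,-0.0593)=-1.7586;  ψ=arccos(-0.1867)=1.7586;  θ3=γ+ψ≈0.0000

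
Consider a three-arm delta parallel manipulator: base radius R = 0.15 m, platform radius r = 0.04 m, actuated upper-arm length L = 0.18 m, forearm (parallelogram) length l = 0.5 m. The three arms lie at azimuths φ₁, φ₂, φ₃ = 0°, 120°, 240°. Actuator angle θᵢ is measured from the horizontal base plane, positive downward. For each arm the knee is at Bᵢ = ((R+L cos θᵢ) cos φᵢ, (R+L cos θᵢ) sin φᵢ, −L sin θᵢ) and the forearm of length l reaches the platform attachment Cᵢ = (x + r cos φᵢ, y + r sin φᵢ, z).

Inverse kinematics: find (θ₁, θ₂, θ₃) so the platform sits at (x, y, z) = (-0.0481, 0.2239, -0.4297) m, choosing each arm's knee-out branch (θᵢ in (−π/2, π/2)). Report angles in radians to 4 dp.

θ₁ = 0.6113, θ₂ = -0.3489, θ₃ = 0.9601

arm 1 (φ=0.0°): x'=-0.0481, y'=0.2239
  e−x'=0.1581;  (l²−L²−(e−x')²−y'²−z²)/2L = -0.1171
  √(A²+B²)=0.4579;  θ1 = -1.2182+1.8295 ≈ 0.6113
arm 2 (φ=120.0°): x'=0.2180, y'=-0.0703
  A cos θ + B sin θ = C:  -0.1080·cos θ + -0.4297·sin θ = 0.0455
  √(A²+B²)=0.4431;  θ2 = -1.8169+1.4680 ≈ -0.3489
φ3=240.0° → target in arm frame (-0.1699, -0.1536)
  e−x'=0.2799;  (l²−L²−(e−x')²−y'²−z²)/2L = -0.1915
  γ=atan2(-0.4297,0.2799)=-0.9935;  ψ=arccos(-0.3735)=1.9536;  θ3=γ+ψ≈0.9601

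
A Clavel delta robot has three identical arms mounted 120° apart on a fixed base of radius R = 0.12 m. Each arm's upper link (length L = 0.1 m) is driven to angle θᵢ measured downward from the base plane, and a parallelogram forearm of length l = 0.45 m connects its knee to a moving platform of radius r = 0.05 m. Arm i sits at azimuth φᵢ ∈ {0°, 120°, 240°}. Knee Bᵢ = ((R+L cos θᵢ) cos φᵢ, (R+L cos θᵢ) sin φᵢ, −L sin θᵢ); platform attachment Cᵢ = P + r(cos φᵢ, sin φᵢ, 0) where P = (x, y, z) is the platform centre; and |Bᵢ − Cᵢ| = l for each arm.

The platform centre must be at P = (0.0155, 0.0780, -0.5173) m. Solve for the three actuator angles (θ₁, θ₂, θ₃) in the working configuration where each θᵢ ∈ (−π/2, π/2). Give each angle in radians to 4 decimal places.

θ₁ = 1.0473, θ₂ = 0.8728, θ₃ = 1.3968

φ1=0.0° → target in arm frame (0.0155, 0.0780)
  e−x'=0.0545;  (l²−L²−(e−x')²−y'²−z²)/2L = -0.4208
  √(A²+B²)=0.5202;  θ1 = -1.4658+2.5131 ≈ 1.0473
arm 2 (φ=120.0°): x'=0.0598, y'=-0.0524
  e−x'=0.0102;  (l²−L²−(e−x')²−y'²−z²)/2L = -0.3898
  √(A²+B²)=0.5174;  θ2 = -1.5511+2.4239 ≈ 0.8728
φ3=240.0° → target in arm frame (-0.0753, -0.0256)
  A cos θ + B sin θ = C:  0.1453·cos θ + -0.5173·sin θ = -0.4843
  √(A²+B²)=0.5373;  θ3 = -1.2970+2.6937 ≈ 1.3968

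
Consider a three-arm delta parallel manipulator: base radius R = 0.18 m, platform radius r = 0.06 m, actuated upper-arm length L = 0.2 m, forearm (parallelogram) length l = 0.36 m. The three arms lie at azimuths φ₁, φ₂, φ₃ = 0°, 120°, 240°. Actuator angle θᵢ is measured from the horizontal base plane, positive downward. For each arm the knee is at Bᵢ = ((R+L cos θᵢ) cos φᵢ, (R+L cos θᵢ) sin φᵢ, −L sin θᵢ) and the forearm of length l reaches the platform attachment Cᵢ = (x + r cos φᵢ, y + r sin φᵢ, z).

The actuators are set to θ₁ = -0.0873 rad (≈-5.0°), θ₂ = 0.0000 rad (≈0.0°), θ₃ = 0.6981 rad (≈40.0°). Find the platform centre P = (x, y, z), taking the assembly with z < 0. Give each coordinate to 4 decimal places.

(0.0447, 0.0646, -0.2062)

φ1=0.0°: virtual centre (0.3192, 0.0000, 0.0174), radius l
centre 2 = (0.3200·cos120.0°, 0.3200·sin120.0°, 0.0000) = (-0.1600, 0.2771, 0.0000)
centre 3 = (0.2732·cos240.0°, 0.2732·sin240.0°, -0.1286) = (-0.1366, -0.2366, -0.1286)
|centre ₂|²−|centre ₁|² = 0.0002;  |centre ₃|²−|centre ₁|² = -0.0110
plane₁₂: -0.9585x+0.5543y+-0.0349z = 0.0002
Cramer: x(z) = 0.0063-0.1860z;  y(z) = 0.0112-0.2587z
sphere 1 gives Az²+Bz+C=0 with A=1.1015, B=0.0757, C=-0.0312;  B²−4AC=0.1434;  roots -0.2062, 0.1375;  negative root z = -0.2062
x = 0.0447, y = 0.0646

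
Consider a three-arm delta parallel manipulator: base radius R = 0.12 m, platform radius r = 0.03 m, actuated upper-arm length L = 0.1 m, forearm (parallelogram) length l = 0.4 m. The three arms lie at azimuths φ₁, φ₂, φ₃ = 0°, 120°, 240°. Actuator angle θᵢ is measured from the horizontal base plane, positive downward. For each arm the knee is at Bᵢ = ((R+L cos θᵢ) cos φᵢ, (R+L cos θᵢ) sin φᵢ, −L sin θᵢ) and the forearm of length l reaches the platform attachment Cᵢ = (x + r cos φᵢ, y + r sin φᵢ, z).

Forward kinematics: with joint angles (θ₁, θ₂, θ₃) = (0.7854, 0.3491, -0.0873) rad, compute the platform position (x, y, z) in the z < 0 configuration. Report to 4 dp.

(-0.0942, -0.0505, -0.3748)

O1 = (0.1607·cos0.0°, 0.1607·sin0.0°, -0.0707) = (0.1607, 0.0000, -0.0707)
O2 = (0.1840·cos120.0°, 0.1840·sin120.0°, -0.0342) = (-0.0920, 0.1593, -0.0342)
arm 3 at φ=240.0°: ρ3 = 0.1896;  O3 = (-0.0948, -0.1642, 0.0087)
|O₂|²−|O₁|² = 0.0042;  |O₃|²−|O₁|² = 0.0052
linear system: -0.5054x+0.3186y = 0.0042−0.0730z; -0.5110x+-0.3284y = 0.0052−0.1589z
det = 0.3288;  x = -0.0092+0.2269z,  y = -0.0015+0.1307z
sphere 1 gives Az²+Bz+C=0 with A=1.0685, B=0.0639, C=-0.1261;  B²−4AC=0.5431;  roots -0.3748, 0.3149;  negative root z = -0.3748
x = -0.0942, y = -0.0505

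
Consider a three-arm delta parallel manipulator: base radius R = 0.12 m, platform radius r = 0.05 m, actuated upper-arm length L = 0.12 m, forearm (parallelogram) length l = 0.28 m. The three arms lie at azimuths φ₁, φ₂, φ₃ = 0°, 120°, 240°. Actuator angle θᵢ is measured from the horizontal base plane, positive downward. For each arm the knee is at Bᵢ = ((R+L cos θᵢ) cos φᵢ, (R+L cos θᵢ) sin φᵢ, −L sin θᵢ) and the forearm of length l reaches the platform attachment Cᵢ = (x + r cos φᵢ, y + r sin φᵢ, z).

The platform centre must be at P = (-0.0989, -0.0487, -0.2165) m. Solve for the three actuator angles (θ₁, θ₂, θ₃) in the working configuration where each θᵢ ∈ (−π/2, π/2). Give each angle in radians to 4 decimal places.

φ1=0.0° → target in arm frame (-0.0989, -0.0487)
  A cos θ + B sin θ = C:  0.1689·cos θ + -0.2165·sin θ = -0.0574
  θ1 = atan2(B,A) + arccos(C/0.2746) = 0.8730
φ2=120.0° → target in arm frame (0.0073, 0.1100)
  e−x'=0.0627;  (l²−L²−(e−x')²−y'²−z²)/2L = 0.0046
  γ=atan2(-0.2165,0.0627)=-1.2888;  ψ=arccos(0.0202)=1.5506;  θ2=γ+ψ≈0.2618
φ3=240.0° → target in arm frame (0.0916, -0.0613)
  A=-0.0216, B=-0.2165, C=(l²−L²−A²−y'²−z²)/(2L)=0.0538
  θ3 = atan2(B,A) + arccos(C/0.2176) = -0.3492

θ₁ = 0.8730, θ₂ = 0.2618, θ₃ = -0.3492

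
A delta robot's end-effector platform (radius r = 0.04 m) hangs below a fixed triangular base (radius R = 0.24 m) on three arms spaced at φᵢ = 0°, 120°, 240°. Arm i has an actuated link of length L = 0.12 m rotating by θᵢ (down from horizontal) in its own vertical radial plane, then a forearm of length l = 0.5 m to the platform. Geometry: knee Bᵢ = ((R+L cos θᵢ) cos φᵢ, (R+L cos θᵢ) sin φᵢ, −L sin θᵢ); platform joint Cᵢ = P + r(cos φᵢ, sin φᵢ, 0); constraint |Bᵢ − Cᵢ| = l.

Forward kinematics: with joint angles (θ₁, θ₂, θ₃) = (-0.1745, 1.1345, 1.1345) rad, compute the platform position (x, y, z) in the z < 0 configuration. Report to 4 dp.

(0.1632, 0.0000, -0.4546)

φ1=0.0°: virtual centre (0.3182, 0.0000, 0.0208), radius l
arm 2 at φ=120.0°: e+L cos θ2 = 0.2507;  centre 2 = (-0.1254, 0.2171, -0.1088)
centre 3 = (0.2507·cos240.0°, 0.2507·sin240.0°, -0.1088) = (-0.1254, -0.2171, -0.1088)
subtract pairs → two planes through P
linear system: -0.8871x+0.4342y = -0.0270−-0.2592z; -0.8871x+-0.4342y = -0.0270−-0.2592z
Cramer: x(z) = 0.0304-0.2922z;  y(z) = 0.0000+0.0000z
quadratic in z: (1.0854)z²+(0.1265)z+(-0.1668)=0, √Δ=0.8602 → z ∈ {-0.4546, 0.3380}; z = -0.4546 (taking z<0)
x = 0.1632, y = 0.0000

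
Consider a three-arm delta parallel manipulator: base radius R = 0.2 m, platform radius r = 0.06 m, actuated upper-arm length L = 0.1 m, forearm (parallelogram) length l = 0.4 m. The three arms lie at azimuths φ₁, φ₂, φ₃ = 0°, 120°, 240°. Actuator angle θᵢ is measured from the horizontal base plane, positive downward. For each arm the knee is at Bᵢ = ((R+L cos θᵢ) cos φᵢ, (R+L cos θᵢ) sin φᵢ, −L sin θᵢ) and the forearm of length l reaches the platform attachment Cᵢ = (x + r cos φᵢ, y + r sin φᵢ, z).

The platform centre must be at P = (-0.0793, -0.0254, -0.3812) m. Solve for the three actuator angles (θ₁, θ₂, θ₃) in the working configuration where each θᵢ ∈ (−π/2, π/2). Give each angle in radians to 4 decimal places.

θ₁ = 1.0466, θ₂ = 0.5233, θ₃ = 0.2617

arm 1 (φ=0.0°): x'=-0.0793, y'=-0.0254
  e−x'=0.2193;  (l²−L²−(e−x')²−y'²−z²)/2L = -0.2203
  θ1 = atan2(B,A) + arccos(C/0.4398) = 1.0466
arm 2 (φ=120.0°): x'=0.0177, y'=0.0814
  A cos θ + B sin θ = C:  0.1223·cos θ + -0.3812·sin θ = -0.0845
  √(A²+B²)=0.4004;  θ2 = -1.2602+1.7835 ≈ 0.5233
φ3=240.0° → target in arm frame (0.0616, -0.0560)
  A cos θ + B sin θ = C:  0.0784·cos θ + -0.3812·sin θ = -0.0229
  θ3 = atan2(B,A) + arccos(C/0.3892) = 0.2617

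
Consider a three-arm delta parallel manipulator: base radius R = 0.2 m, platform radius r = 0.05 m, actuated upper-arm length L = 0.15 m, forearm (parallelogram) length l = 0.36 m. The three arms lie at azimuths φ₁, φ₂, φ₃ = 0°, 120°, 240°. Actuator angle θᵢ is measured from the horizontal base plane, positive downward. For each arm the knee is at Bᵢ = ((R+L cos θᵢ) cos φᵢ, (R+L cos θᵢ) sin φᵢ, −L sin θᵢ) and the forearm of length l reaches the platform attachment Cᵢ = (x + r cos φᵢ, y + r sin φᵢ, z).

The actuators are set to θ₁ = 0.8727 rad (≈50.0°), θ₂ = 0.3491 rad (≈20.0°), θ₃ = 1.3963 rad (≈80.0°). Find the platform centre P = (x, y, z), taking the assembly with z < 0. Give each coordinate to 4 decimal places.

(0.0079, 0.1277, -0.3524)

φ1=0.0°: virtual centre (0.2464, 0.0000, -0.1149), radius l
φ2=120.0°: virtual centre (-0.1455, 0.2520, -0.0513), radius l
arm 3 at φ=240.0°: (R−r)+L cos θ3 = 0.1760;  centre 3 = (-0.0880, -0.1525, -0.1477)
subtract pairs → two planes through P
linear system: -0.7838x+0.5039y = 0.0134−0.1272z; -0.6689x+-0.3049y = -0.0211−-0.0656z
Cramer: x(z) = 0.0114+0.0099z;  y(z) = 0.0442-0.2370z
quadratic in z: (1.0563)z²+(0.2042)z+(-0.0592)=0, √Δ=0.5402 → z ∈ {-0.3524, 0.1591}; z = -0.3524 (taking z<0)
x = 0.0079, y = 0.1277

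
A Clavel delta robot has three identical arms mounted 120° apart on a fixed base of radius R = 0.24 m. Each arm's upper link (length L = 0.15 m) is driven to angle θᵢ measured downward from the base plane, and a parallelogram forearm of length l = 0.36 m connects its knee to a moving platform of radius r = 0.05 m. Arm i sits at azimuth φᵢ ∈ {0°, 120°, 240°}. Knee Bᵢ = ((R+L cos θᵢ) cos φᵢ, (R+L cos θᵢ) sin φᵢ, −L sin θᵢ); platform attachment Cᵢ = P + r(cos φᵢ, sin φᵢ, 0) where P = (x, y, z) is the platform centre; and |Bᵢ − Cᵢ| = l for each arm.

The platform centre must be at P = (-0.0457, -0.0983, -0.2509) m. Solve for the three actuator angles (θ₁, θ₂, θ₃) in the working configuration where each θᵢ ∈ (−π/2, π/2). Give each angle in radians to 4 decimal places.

arm 1 (φ=0.0°): x'=-0.0457, y'=-0.0983
  A cos θ + B sin θ = C:  0.2357·cos θ + -0.2509·sin θ = -0.0702
  γ=atan2(-0.2509,0.2357)=-0.8166;  ψ=arccos(-0.2040)=1.7762;  θ1=γ+ψ≈0.9596
rotate P by −φ2: (-0.0623, 0.0887, -0.2509)
  e−x'=0.2523;  (l²−L²−(e−x')²−y'²−z²)/2L = -0.0912
  θ2 = atan2(B,A) + arccos(C/0.3558) = 1.0474
arm 3 (φ=240.0°): x'=0.1080, y'=0.0096
  A cos θ + B sin θ = C:  0.0820·cos θ + -0.2509·sin θ = 0.1244
  θ3 = atan2(B,A) + arccos(C/0.2640) = -0.1749

θ₁ = 0.9596, θ₂ = 1.0474, θ₃ = -0.1749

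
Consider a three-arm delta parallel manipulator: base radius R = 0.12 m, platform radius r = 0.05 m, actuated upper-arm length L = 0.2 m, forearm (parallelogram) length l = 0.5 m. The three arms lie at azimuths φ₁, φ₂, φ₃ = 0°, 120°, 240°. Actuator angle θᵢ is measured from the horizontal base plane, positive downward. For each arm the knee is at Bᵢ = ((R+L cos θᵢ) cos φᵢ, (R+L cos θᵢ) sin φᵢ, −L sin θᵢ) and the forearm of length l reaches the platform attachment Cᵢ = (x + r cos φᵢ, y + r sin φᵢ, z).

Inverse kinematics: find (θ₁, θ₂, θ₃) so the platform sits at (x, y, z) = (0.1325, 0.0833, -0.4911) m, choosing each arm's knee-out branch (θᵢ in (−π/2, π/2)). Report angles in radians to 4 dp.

rotate P by −φ1: (0.1325, 0.0833, -0.4911)
  e−x'=-0.0625;  (l²−L²−(e−x')²−y'²−z²)/2L = -0.1051
  γ=atan2(-0.4911,-0.0625)=-1.6974;  ψ=arccos(-0.2122)=1.7846;  θ1=γ+ψ≈0.0873
rotate P by −φ2: (0.0059, -0.1564, -0.4911)
  A=0.0641, B=-0.4911, C=(l²−L²−A²−y'²−z²)/(2L)=-0.1494
  γ=atan2(-0.4911,0.0641)=-1.4410;  ψ=arccos(-0.3016)=1.8772;  θ2=γ+ψ≈0.4362
φ3=240.0° → target in arm frame (-0.1384, 0.0731)
  A cos θ + B sin θ = C:  0.2084·cos θ + -0.4911·sin θ = -0.1999
  √(A²+B²)=0.5335;  θ3 = -1.1695+1.9548 ≈ 0.7853

θ₁ = 0.0873, θ₂ = 0.4362, θ₃ = 0.7853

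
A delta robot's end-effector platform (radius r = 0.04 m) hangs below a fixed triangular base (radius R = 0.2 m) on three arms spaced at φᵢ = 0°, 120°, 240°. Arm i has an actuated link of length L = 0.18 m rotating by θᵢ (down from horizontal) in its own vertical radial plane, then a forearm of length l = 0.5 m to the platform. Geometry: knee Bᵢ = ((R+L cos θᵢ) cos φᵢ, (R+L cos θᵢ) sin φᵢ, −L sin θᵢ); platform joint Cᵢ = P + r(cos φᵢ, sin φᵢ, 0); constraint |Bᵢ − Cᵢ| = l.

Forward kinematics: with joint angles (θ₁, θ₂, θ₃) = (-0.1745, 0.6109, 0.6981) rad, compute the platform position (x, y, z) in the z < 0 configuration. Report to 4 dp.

(0.1339, 0.0142, -0.4253)

arm 1 at φ=0.0°: e+L cos θ1 = 0.3373;  O1 = (0.3373, 0.0000, 0.0313)
arm 2 at φ=120.0°: e+L cos θ2 = 0.3074;  O2 = (-0.1537, 0.2663, -0.1032)
φ3=240.0°: virtual centre (-0.1489, -0.2580, -0.1157), radius l
subtract pairs → two planes through P
plane₁₂: -0.9820x+0.5325y+-0.2690z = -0.0095
det = 1.0245;  x = 0.0114+-0.2882z,  y = 0.0030+-0.0264z
quadratic in z: (1.0838)z²+(0.1252)z+(-0.1428)=0, √Δ=0.7967 → z ∈ {-0.4253, 0.3098}; z = -0.4253 (taking z<0)
x = 0.1339, y = 0.0142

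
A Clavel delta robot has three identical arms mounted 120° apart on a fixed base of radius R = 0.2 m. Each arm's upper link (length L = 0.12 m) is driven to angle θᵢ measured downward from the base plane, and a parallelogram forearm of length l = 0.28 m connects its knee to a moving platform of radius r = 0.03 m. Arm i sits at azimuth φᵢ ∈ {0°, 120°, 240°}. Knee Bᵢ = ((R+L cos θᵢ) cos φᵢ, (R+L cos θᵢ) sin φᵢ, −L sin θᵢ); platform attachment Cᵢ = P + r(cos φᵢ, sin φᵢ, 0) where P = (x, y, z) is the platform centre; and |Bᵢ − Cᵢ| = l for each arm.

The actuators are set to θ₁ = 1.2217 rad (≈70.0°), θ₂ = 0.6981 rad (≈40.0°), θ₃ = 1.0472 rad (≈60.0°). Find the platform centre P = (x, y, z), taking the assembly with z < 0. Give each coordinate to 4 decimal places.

(-0.0331, 0.0270, -0.2471)

arm 1 at φ=0.0°: e+L cos θ1 = 0.2110;  S1 = (0.2110, 0.0000, -0.1128)
arm 2 at φ=120.0°: e+L cos θ2 = 0.2619;  S2 = (-0.1310, 0.2268, -0.0771)
arm 3 at φ=240.0°: e+L cos θ3 = 0.2300;  S3 = (-0.1150, -0.1992, -0.1039)
eliminate P² terms by subtracting sphere 1 from 2 and 3
plane₁₂: -0.6840x+0.4537y+0.0713z = 0.0173
Cramer: x(z) = -0.0173+0.0641z;  y(z) = 0.0121-0.0605z
quadratic in z: (1.0078)z²+(0.1948)z+(-0.0134)=0, √Δ=0.3033 → z ∈ {-0.2471, 0.0538}; z = -0.2471 (taking z<0)
x = -0.0331, y = 0.0270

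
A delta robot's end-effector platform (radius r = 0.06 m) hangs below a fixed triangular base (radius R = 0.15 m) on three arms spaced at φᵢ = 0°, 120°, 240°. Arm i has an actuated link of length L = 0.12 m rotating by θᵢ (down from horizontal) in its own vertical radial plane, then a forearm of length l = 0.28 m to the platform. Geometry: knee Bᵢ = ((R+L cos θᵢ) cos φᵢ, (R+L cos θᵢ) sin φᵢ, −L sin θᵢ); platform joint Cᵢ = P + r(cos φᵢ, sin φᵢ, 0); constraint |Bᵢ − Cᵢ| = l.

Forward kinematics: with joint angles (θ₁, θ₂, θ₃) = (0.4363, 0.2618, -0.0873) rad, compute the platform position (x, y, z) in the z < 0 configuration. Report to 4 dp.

(-0.0305, -0.0249, -0.2095)

φ1=0.0°: virtual centre (0.1988, 0.0000, -0.0507), radius l
centre 2 = (0.2059·cos120.0°, 0.2059·sin120.0°, -0.0311) = (-0.1030, 0.1783, -0.0311)
centre 3 = (0.2095·cos240.0°, 0.2095·sin240.0°, 0.0105) = (-0.1048, -0.1815, 0.0105)
subtract pairs → two planes through P
plane₁₂: -0.6034x+0.3566y+0.0393z = 0.0013
det = 0.4355;  x = -0.0027+0.1329z,  y = -0.0009+0.1147z
sphere 1 gives Az²+Bz+C=0 with A=1.0308, B=0.0477, C=-0.0353;  B²−4AC=0.1476;  roots -0.2095, 0.1633;  negative root z = -0.2095
x = -0.0305, y = -0.0249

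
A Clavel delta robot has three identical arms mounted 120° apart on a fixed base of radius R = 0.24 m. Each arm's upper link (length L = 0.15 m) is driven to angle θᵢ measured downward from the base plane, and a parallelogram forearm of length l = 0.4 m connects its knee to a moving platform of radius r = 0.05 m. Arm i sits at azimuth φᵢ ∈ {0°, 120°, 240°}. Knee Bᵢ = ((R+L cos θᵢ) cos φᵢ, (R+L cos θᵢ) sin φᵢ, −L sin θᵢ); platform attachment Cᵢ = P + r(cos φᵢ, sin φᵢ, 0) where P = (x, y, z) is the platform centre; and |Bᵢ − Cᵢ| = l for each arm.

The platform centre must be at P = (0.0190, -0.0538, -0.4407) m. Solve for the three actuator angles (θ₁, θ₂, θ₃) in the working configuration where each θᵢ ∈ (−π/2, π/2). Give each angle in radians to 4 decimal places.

θ₁ = 1.0472, θ₂ = 1.3963, θ₃ = 0.9598

rotate P by −φ1: (0.0190, -0.0538, -0.4407)
  e−x'=0.1710;  (l²−L²−(e−x')²−y'²−z²)/2L = -0.2962
  θ1 = atan2(B,A) + arccos(C/0.4727) = 1.0472
rotate P by −φ2: (-0.0561, 0.0104, -0.4407)
  A=0.2461, B=-0.4407, C=(l²−L²−A²−y'²−z²)/(2L)=-0.3913
  √(A²+B²)=0.5048;  θ2 = -1.0615+2.4578 ≈ 1.3963
rotate P by −φ3: (0.0371, 0.0434, -0.4407)
  e−x'=0.1529;  (l²−L²−(e−x')²−y'²−z²)/2L = -0.2733
  θ3 = atan2(B,A) + arccos(C/0.4665) = 0.9598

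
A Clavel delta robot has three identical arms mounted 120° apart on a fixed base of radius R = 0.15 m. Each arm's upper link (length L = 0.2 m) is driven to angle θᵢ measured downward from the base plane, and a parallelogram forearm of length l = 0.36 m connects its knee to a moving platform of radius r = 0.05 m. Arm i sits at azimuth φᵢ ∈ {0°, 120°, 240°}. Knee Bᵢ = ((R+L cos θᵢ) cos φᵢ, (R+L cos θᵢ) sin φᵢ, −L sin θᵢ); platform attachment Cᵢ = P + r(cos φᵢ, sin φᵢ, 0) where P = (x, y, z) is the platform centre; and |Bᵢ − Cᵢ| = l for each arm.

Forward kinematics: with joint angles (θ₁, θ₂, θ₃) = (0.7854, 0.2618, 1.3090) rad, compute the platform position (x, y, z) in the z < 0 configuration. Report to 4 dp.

(0.0159, 0.1727, -0.3626)

φ1=0.0°: virtual centre (0.2414, 0.0000, -0.1414), radius l
O2 = (0.2932·cos120.0°, 0.2932·sin120.0°, -0.0518) = (-0.1466, 0.2539, -0.0518)
arm 3 at φ=240.0°: e+L cos θ3 = 0.1518;  O3 = (-0.0759, -0.1314, -0.1932)
eliminate P² terms by subtracting sphere 1 from 2 and 3
[-0.7760 0.5078 0.1793]·P = 0.0104;  [-0.6346 -0.2629 -0.1035]·P = -0.0179
Cramer: x(z) = 0.0121-0.0103z;  y(z) = 0.0389-0.3689z
sphere 1 gives Az²+Bz+C=0 with A=1.1362, B=0.2589, C=-0.0555;  B²−4AC=0.3193;  roots -0.3626, 0.1347;  negative root z = -0.3626
x = 0.0159, y = 0.1727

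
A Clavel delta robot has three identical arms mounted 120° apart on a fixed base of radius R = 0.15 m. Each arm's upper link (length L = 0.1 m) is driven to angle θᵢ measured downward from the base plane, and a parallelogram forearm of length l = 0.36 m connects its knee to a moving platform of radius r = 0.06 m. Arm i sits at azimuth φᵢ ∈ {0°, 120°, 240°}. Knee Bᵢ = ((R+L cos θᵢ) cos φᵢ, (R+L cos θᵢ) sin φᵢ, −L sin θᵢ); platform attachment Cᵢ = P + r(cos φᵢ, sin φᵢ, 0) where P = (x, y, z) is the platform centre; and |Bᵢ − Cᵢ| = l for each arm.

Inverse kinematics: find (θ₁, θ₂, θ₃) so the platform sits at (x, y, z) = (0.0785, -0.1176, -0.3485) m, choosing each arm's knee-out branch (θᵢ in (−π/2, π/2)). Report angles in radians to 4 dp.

rotate P by −φ1: (0.0785, -0.1176, -0.3485)
  A=0.0115, B=-0.3485, C=(l²−L²−A²−y'²−z²)/(2L)=-0.0791
  θ1 = atan2(B,A) + arccos(C/0.3487) = 0.2617
arm 2 (φ=120.0°): x'=-0.1411, y'=-0.0092
  e−x'=0.2311;  (l²−L²−(e−x')²−y'²−z²)/2L = -0.2767
  θ2 = atan2(B,A) + arccos(C/0.4182) = 1.3087
φ3=240.0° → target in arm frame (0.0626, 0.1268)
  A cos θ + B sin θ = C:  0.0274·cos θ + -0.3485·sin θ = -0.0934
  γ=atan2(-0.3485,0.0274)=-1.4923;  ψ=arccos(-0.2671)=1.8412;  θ3=γ+ψ≈0.3489

θ₁ = 0.2617, θ₂ = 1.3087, θ₃ = 0.3489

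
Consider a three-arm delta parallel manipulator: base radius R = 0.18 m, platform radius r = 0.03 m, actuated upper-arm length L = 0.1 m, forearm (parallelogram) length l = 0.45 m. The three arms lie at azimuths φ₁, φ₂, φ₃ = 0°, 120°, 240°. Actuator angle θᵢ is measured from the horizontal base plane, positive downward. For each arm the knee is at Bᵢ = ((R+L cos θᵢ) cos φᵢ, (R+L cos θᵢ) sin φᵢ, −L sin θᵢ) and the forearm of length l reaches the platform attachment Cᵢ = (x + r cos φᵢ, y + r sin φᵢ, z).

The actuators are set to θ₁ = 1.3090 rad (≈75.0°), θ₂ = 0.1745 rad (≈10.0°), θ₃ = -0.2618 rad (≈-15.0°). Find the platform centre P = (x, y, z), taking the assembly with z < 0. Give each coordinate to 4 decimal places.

arm 1 at φ=0.0°: e+L cos θ1 = 0.1759;  centre 1 = (0.1759, 0.0000, -0.0966)
φ2=120.0°: virtual centre (-0.1242, 0.2152, -0.0174), radius l
arm 3 at φ=240.0°: e+L cos θ3 = 0.2466;  centre 3 = (-0.1233, -0.2136, 0.0259)
subtract pairs → two planes through P
plane₁₂: -0.6002x+0.4304y+0.1585z = 0.0218
det = 0.5139;  x = -0.0359+0.3368z,  y = 0.0006+0.1016z
into |P−centre ₁|² = l²: 1.1238z² + 0.0506z + -0.1483 = 0;  Δ = 0.6693;  z = -0.3865 or 0.3415 → z<0 root = -0.3865
x = -0.1661, y = -0.0387

(-0.1661, -0.0387, -0.3865)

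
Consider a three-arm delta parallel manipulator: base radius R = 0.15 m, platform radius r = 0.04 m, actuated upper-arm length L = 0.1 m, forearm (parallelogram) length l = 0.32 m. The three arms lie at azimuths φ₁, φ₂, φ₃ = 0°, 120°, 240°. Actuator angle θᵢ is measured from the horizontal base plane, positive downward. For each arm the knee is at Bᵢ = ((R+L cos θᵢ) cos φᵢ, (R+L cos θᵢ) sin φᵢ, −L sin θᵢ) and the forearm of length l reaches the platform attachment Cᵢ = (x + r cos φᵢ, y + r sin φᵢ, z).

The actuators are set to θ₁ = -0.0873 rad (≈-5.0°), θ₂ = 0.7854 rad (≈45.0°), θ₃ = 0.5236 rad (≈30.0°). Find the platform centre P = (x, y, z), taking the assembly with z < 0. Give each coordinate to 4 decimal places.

(0.0715, -0.0248, -0.2789)

S1 = (0.2096·cos0.0°, 0.2096·sin0.0°, 0.0087) = (0.2096, 0.0000, 0.0087)
arm 2 at φ=120.0°: ρ2 = 0.1807;  S2 = (-0.0904, 0.1565, -0.0707)
arm 3 at φ=240.0°: ρ3 = 0.1966;  S3 = (-0.0983, -0.1703, -0.0500)
eliminate P² terms by subtracting sphere 1 from 2 and 3
[-0.5999 0.3130 -0.1589]·P = -0.0064;  [-0.6158 -0.3405 -0.1174]·P = -0.0029
det = 0.3971;  x = 0.0077+-0.2288z,  y = -0.0055+0.0689z
into |P−S₁|² = l²: 1.0571z² + 0.0742z + -0.0615 = 0;  Δ = 0.2657;  z = -0.2789 or 0.2087 → z<0 root = -0.2789
x = 0.0715, y = -0.0248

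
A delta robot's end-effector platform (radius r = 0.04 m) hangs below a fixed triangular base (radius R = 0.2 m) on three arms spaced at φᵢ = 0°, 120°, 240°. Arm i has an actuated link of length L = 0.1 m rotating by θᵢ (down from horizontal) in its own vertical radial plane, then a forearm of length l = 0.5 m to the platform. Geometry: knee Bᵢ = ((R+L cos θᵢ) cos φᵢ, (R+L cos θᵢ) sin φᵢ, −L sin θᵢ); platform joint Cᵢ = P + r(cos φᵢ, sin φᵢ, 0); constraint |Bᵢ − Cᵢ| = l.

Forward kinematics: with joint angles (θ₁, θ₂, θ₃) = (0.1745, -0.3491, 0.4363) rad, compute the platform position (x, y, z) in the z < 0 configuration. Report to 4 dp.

arm 1 at φ=0.0°: (R−r)+L cos θ1 = 0.2585;  O1 = (0.2585, 0.0000, -0.0174)
arm 2 at φ=120.0°: (R−r)+L cos θ2 = 0.2540;  O2 = (-0.1270, 0.2199, 0.0342)
O3 = (0.2506·cos240.0°, 0.2506·sin240.0°, -0.0423) = (-0.1253, -0.2171, -0.0423)
subtract pairs → two planes through P
linear system: -0.7709x+0.4399y = -0.0014−0.1031z; -0.7676x+-0.4341y = -0.0025−-0.0498z
Cramer: x(z) = 0.0026+0.0340z;  y(z) = 0.0012-0.1748z
quadratic in z: (1.0317)z²+(0.0169)z+(-0.1842)=0, √Δ=0.8721 → z ∈ {-0.4308, 0.4144}; z = -0.4308 (taking z<0)
x = -0.0121, y = 0.0766

(-0.0121, 0.0766, -0.4308)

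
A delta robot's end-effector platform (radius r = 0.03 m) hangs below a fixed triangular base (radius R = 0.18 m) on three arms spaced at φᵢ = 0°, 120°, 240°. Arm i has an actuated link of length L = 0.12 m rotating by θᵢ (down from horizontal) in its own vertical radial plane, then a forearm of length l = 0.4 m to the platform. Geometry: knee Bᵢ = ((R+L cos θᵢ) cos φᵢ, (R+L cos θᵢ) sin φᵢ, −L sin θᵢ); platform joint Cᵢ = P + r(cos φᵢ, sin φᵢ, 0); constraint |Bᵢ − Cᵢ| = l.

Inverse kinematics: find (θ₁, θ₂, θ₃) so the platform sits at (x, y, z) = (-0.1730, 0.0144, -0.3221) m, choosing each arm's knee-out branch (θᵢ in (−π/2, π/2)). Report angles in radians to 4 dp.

θ₁ = 1.3964, θ₂ = -0.0869, θ₃ = 0.0873

rotate P by −φ1: (-0.1730, 0.0144, -0.3221)
  A=0.3230, B=-0.3221, C=(l²−L²−A²−y'²−z²)/(2L)=-0.2612
  √(A²+B²)=0.4562;  θ1 = -0.7840+2.1804 ≈ 1.3964
rotate P by −φ2: (0.0990, 0.1426, -0.3221)
  e−x'=0.0510;  (l²−L²−(e−x')²−y'²−z²)/2L = 0.0788
  θ2 = atan2(B,A) + arccos(C/0.3261) = -0.0869
arm 3 (φ=240.0°): x'=0.0740, y'=-0.1570
  e−x'=0.0760;  (l²−L²−(e−x')²−y'²−z²)/2L = 0.0476
  γ=atan2(-0.3221,0.0760)=-1.3392;  ψ=arccos(0.1438)=1.4265;  θ3=γ+ψ≈0.0873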